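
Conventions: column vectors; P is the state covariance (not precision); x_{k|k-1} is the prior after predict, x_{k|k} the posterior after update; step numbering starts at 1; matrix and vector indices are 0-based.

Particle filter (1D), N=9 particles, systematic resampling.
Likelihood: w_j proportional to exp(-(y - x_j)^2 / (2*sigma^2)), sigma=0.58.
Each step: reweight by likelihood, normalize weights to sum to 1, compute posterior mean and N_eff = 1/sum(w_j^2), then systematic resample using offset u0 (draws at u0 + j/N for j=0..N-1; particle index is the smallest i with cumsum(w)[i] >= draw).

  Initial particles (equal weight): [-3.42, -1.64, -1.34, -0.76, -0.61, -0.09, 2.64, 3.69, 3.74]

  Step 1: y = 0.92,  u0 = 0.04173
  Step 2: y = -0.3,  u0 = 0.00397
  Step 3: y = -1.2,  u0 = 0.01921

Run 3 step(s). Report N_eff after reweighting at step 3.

N_eff = 5.5480

step 1: w=[0.0000, 0.0002, 0.0018, 0.0541, 0.1108, 0.7888, 0.0442, 0.0000, 0.0000]  mean=-0.0654  Neff=1.5642  idx=[3, 4, 5, 5, 5, 5, 5, 5, 5]
step 2: w=[0.0896, 0.1063, 0.1149, 0.1149, 0.1149, 0.1149, 0.1149, 0.1149, 0.1149]  mean=-0.2053  Neff=8.9527  idx=[0, 1, 2, 3, 4, 5, 6, 7, 8]
step 3: w=[0.3039, 0.2416, 0.0649, 0.0649, 0.0649, 0.0649, 0.0649, 0.0649, 0.0649]  mean=-0.4193  Neff=5.5480  idx=[0, 0, 0, 1, 1, 2, 4, 5, 7]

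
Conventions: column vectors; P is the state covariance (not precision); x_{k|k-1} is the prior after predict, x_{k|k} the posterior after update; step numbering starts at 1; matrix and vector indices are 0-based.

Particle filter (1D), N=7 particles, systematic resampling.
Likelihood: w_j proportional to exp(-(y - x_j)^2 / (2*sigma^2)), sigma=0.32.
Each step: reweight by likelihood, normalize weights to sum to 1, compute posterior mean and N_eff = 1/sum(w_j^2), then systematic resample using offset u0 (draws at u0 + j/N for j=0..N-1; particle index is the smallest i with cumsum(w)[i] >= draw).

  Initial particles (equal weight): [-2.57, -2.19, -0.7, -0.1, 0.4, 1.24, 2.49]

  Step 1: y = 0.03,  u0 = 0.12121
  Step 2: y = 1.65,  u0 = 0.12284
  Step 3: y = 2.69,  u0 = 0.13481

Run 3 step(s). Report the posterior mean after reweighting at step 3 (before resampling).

step 1: w=[0.0000, 0.0000, 0.0491, 0.6105, 0.3398, 0.0005, 0.0000]  mean=0.0411  Neff=2.0382  idx=[3, 3, 3, 3, 4, 4, 4]
step 2: w=[0.0002, 0.0002, 0.0002, 0.0002, 0.3330, 0.3330, 0.3330]  mean=0.3996  Neff=3.0053  idx=[4, 4, 5, 5, 6, 6, 6]
step 3: w=[0.1429, 0.1429, 0.1429, 0.1429, 0.1429, 0.1429, 0.1429]  mean=0.4000  Neff=7.0000  idx=[0, 1, 2, 3, 4, 5, 6]

post_mean = 0.4000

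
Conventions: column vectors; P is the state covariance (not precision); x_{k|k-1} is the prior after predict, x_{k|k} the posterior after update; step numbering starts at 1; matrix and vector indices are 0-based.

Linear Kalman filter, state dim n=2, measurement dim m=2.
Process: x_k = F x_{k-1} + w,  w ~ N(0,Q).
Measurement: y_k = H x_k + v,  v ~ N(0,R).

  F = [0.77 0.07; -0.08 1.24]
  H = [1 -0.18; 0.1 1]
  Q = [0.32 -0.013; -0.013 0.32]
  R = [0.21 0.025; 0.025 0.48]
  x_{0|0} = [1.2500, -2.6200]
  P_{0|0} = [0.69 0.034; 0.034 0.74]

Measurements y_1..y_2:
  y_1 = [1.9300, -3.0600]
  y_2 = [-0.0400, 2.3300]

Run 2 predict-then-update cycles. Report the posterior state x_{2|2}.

step 1: x^-=[0.7791, -3.3488]  P^-=[0.7364 0.0410; 0.0410 1.4555]  S=[0.9788 -0.1231; -0.1231 1.9511]  K=[0.7582 0.1066; -0.1328 0.7397]  nu=[0.5481, 0.2109]  x^+=[1.2172, -3.2656]  P^+=[0.1714 0.0530; 0.0530 0.3465]
step 2: x^-=[0.7086, -4.1467]  P^-=[0.4290 0.0568; 0.0568 0.8433]  S=[0.6459 -0.0281; -0.0281 1.3389]  K=[0.6522 0.0882; -0.1196 0.6316]  nu=[-1.4950, 6.4058]  x^+=[0.2982, 0.0777]  P^+=[0.1471 0.0439; 0.0439 0.2958]

x_post = [0.2982, 0.0777]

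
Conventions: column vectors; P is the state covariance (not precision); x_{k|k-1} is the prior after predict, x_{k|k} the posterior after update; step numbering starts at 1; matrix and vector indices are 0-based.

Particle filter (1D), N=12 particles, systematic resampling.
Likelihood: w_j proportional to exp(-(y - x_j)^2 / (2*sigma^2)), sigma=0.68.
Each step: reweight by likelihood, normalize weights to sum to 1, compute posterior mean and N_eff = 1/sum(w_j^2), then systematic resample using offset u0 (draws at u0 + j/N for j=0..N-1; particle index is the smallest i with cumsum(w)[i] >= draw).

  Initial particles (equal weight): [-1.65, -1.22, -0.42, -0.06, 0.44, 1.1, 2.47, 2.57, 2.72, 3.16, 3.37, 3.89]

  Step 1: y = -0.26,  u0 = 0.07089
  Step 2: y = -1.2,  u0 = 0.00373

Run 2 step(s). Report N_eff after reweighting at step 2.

step 1: w=[0.0393, 0.1173, 0.3090, 0.3042, 0.1870, 0.0430, 0.0001, 0.0001, 0.0000, 0.0000, 0.0000, 0.0000]  mean=-0.2260  Neff=4.1640  idx=[1, 1, 2, 2, 2, 3, 3, 3, 3, 4, 4, 5]
step 2: w=[0.2151, 0.2151, 0.1115, 0.1115, 0.1115, 0.0528, 0.0528, 0.0528, 0.0528, 0.0117, 0.0117, 0.0007]  mean=-0.6669  Neff=7.0796  idx=[0, 0, 0, 1, 1, 1, 2, 3, 4, 4, 6, 7]

N_eff = 7.0796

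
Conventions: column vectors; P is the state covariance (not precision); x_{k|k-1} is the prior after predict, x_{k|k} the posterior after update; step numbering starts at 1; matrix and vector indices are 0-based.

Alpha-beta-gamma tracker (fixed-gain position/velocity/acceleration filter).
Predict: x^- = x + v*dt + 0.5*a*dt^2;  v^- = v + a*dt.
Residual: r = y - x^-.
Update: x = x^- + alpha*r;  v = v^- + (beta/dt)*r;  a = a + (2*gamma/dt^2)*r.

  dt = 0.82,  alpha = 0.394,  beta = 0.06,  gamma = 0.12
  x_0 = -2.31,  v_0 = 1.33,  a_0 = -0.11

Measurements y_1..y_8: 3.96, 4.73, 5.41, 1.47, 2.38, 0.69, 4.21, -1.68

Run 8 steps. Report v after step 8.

v_post = -13.2285

step 1: x_pred=-1.2564  r=5.2164  x^+=0.7989  v^+=1.6215  a^+=1.7519
step 2: x_pred=2.7175  r=2.0125  x^+=3.5104  v^+=3.2053  a^+=2.4702
step 3: x_pred=6.9692  r=-1.5592  x^+=6.3549  v^+=5.1168  a^+=1.9137
step 4: x_pred=11.1940  r=-9.7240  x^+=7.3628  v^+=5.9745  a^+=-1.5571
step 5: x_pred=11.7383  r=-9.3583  x^+=8.0511  v^+=4.0129  a^+=-4.8974
step 6: x_pred=9.6952  r=-9.0052  x^+=6.1472  v^+=-0.6619  a^+=-8.1116
step 7: x_pred=2.8773  r=1.3327  x^+=3.4024  v^+=-7.2159  a^+=-7.6359
step 8: x_pred=-5.0819  r=3.4019  x^+=-3.7415  v^+=-13.2285  a^+=-6.4217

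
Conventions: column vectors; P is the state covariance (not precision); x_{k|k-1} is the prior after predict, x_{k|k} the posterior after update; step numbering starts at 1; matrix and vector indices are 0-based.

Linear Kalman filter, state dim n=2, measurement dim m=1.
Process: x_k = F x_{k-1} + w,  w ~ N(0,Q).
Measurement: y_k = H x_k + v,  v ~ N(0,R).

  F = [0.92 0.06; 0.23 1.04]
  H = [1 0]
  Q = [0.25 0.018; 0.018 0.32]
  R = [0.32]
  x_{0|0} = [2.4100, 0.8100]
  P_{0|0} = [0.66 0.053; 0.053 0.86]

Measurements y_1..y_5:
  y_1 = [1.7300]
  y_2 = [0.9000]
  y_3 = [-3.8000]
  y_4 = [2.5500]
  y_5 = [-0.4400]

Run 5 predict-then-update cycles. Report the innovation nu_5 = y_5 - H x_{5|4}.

step 1: x^-=[2.2658, 1.3967]  P^-=[0.8176 0.2628; 0.2628 1.3104]  S=[1.1376]  K=[0.7187; 0.2310]  nu=[-0.5358]  x^+=[1.8807, 1.2729]  P^+=[0.2300 0.0739; 0.0739 1.2498]
step 2: x^-=[1.8066, 1.7564]  P^-=[0.4573 0.2164; 0.2164 1.7193]  S=[0.7773]  K=[0.5883; 0.2784]  nu=[-0.9066]  x^+=[1.2732, 1.5040]  P^+=[0.1883 0.0891; 0.0891 1.6590]
step 3: x^-=[1.2616, 1.8570]  P^-=[0.4252 0.2478; 0.2478 2.1670]  S=[0.7452]  K=[0.5706; 0.3326]  nu=[-5.0616]  x^+=[-1.6263, 0.1736]  P^+=[0.1826 0.1064; 0.1064 2.0846]
step 4: x^-=[-1.4858, -0.1935]  P^-=[0.4238 0.2900; 0.2900 2.6352]  S=[0.7438]  K=[0.5698; 0.3899]  nu=[4.0358]  x^+=[0.8137, 1.3801]  P^+=[0.1823 0.1248; 0.1248 2.5221]
step 5: x^-=[0.8314, 1.6225]  P^-=[0.4272 0.3351; 0.3351 3.1173]  S=[0.7472]  K=[0.5717; 0.4484]  nu=[-1.2714]  x^+=[0.1045, 1.0523]  P^+=[0.1830 0.1435; 0.1435 2.9670]

innov = [-1.2714]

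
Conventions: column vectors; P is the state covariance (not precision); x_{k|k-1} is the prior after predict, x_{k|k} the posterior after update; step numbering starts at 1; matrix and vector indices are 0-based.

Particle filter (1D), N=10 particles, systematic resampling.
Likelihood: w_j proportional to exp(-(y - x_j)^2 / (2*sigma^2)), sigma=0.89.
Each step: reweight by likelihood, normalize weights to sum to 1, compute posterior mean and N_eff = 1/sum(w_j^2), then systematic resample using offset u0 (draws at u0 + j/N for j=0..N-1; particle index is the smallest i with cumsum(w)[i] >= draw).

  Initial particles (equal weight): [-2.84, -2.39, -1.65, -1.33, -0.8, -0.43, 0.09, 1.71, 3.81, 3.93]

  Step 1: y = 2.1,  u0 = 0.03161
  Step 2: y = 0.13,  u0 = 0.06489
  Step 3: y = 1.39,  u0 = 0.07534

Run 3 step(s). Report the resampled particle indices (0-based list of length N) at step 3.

step 1: w=[0.0000, 0.0000, 0.0001, 0.0005, 0.0038, 0.0137, 0.0606, 0.7051, 0.1226, 0.0937]  mean=2.0366  Neff=1.9055  idx=[6, 7, 7, 7, 7, 7, 7, 7, 8, 9]
step 2: w=[0.4082, 0.0845, 0.0845, 0.0845, 0.0845, 0.0845, 0.0845, 0.0845, 0.0001, 0.0000]  mean=1.0489  Neff=4.6157  idx=[0, 0, 0, 0, 1, 2, 4, 5, 6, 7]
step 3: w=[0.0492, 0.0492, 0.0492, 0.0492, 0.1339, 0.1339, 0.1339, 0.1339, 0.1339, 0.1339]  mean=1.3915  Neff=8.5298  idx=[1, 3, 4, 5, 6, 6, 7, 8, 9, 9]

resampled_idx = [1, 3, 4, 5, 6, 6, 7, 8, 9, 9]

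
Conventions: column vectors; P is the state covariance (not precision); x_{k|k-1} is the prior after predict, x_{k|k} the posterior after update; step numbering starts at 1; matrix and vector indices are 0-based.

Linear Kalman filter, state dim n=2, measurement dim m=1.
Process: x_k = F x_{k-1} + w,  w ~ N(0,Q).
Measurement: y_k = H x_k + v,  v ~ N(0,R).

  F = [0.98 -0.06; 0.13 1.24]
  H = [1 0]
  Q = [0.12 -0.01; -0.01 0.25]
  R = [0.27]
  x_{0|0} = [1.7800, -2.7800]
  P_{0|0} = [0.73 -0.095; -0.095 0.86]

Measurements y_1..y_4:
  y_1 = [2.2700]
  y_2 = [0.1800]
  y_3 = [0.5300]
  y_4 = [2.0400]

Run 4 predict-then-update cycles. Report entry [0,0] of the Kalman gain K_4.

K[0,0] = 0.5100

step 1: x^-=[1.9112, -3.2158]  P^-=[0.8354 -0.0957; -0.0957 1.5540]  S=[1.1054]  K=[0.7557; -0.0866]  nu=[0.3588]  x^+=[2.1824, -3.2469]  P^+=[0.2040 -0.0234; -0.0234 1.5458]
step 2: x^-=[2.3335, -3.7424]  P^-=[0.3243 -0.1272; -0.1272 2.6227]  S=[0.5943]  K=[0.5457; -0.2141]  nu=[-2.1535]  x^+=[1.1584, -3.2814]  P^+=[0.1473 -0.0578; -0.0578 2.5954]
step 3: x^-=[1.3321, -3.9183]  P^-=[0.2776 -0.2541; -0.2541 4.2246]  S=[0.5476]  K=[0.5070; -0.4640]  nu=[-0.8021]  x^+=[0.9255, -3.5461]  P^+=[0.1369 -0.1253; -0.1253 4.1067]
step 4: x^-=[1.1197, -4.2768]  P^-=[0.2810 -0.4494; -0.4494 6.5263]  S=[0.5510]  K=[0.5100; -0.8156]  nu=[0.9203]  x^+=[1.5890, -5.0274]  P^+=[0.1377 -0.2202; -0.2202 6.1598]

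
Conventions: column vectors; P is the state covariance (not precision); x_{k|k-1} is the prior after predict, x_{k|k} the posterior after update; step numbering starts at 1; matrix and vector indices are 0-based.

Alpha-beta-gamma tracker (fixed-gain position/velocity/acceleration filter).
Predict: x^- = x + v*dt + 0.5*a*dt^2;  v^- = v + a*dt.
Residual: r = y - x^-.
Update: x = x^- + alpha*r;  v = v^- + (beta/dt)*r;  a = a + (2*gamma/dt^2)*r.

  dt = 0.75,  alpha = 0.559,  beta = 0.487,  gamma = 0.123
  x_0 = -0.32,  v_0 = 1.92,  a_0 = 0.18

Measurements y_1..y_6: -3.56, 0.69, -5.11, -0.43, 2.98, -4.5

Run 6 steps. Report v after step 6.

step 1: x_pred=1.1706  r=-4.7306  x^+=-1.4738  v^+=-1.0168  a^+=-1.8889
step 2: x_pred=-2.7676  r=3.4576  x^+=-0.8348  v^+=-0.1883  a^+=-0.3767
step 3: x_pred=-1.0820  r=-4.0280  x^+=-3.3336  v^+=-3.0864  a^+=-2.1383
step 4: x_pred=-6.2498  r=5.8198  x^+=-2.9965  v^+=-0.9111  a^+=0.4069
step 5: x_pred=-3.5654  r=6.5454  x^+=0.0935  v^+=3.6442  a^+=3.2694
step 6: x_pred=3.7461  r=-8.2461  x^+=-0.8635  v^+=0.7418  a^+=-0.3369

v_post = 0.7418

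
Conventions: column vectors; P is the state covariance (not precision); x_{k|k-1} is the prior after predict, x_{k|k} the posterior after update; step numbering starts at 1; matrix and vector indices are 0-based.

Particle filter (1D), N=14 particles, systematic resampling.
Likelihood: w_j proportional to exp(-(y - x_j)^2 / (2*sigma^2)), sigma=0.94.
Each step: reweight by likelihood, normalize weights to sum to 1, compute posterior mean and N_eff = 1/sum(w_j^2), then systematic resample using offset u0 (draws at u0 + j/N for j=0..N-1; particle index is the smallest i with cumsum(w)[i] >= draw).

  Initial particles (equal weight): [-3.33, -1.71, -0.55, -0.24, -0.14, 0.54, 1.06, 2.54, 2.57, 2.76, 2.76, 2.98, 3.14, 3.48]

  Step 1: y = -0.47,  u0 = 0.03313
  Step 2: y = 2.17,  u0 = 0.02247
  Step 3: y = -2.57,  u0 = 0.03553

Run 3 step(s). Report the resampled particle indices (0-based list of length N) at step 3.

step 1: w=[0.0023, 0.1002, 0.2383, 0.2321, 0.2248, 0.1343, 0.0636, 0.0014, 0.0013, 0.0007, 0.0007, 0.0003, 0.0001, 0.0000]  mean=-0.2455  Neff=5.1735  idx=[1, 2, 2, 2, 2, 3, 3, 3, 4, 4, 4, 5, 5, 6]
step 2: w=[0.0002, 0.0120, 0.0120, 0.0120, 0.0120, 0.0296, 0.0296, 0.0296, 0.0387, 0.0387, 0.0387, 0.1762, 0.1762, 0.3945]  mean=0.5441  Neff=4.4368  idx=[2, 6, 8, 10, 11, 11, 12, 12, 12, 13, 13, 13, 13, 13]
step 3: w=[0.4134, 0.1928, 0.1472, 0.1472, 0.0175, 0.0175, 0.0175, 0.0175, 0.0175, 0.0024, 0.0024, 0.0024, 0.0024, 0.0024]  mean=-0.2550  Neff=3.9528  idx=[0, 0, 0, 0, 0, 0, 1, 1, 2, 2, 2, 3, 3, 7]

resampled_idx = [0, 0, 0, 0, 0, 0, 1, 1, 2, 2, 2, 3, 3, 7]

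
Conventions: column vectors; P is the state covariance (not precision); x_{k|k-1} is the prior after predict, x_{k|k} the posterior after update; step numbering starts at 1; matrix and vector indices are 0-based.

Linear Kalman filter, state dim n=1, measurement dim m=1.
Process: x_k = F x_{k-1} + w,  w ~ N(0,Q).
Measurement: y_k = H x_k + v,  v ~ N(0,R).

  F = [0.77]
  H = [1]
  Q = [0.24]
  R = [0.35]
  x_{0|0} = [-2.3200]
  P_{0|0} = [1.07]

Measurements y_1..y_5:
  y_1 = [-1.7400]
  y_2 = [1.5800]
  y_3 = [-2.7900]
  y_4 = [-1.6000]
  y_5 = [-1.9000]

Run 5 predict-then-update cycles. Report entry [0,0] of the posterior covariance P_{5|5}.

P_post[0,0] = 0.1732

step 1: x^-=[-1.7864]  P^-=[0.8744]  S=[1.2244]  K=[0.7141]  nu=[0.0464]  x^+=[-1.7533]  P^+=[0.2500]
step 2: x^-=[-1.3500]  P^-=[0.3882]  S=[0.7382]  K=[0.5259]  nu=[2.9300]  x^+=[0.1908]  P^+=[0.1841]
step 3: x^-=[0.1469]  P^-=[0.3491]  S=[0.6991]  K=[0.4994]  nu=[-2.9369]  x^+=[-1.3197]  P^+=[0.1748]
step 4: x^-=[-1.0162]  P^-=[0.3436]  S=[0.6936]  K=[0.4954]  nu=[-0.5838]  x^+=[-1.3054]  P^+=[0.1734]
step 5: x^-=[-1.0052]  P^-=[0.3428]  S=[0.6928]  K=[0.4948]  nu=[-0.8948]  x^+=[-1.4479]  P^+=[0.1732]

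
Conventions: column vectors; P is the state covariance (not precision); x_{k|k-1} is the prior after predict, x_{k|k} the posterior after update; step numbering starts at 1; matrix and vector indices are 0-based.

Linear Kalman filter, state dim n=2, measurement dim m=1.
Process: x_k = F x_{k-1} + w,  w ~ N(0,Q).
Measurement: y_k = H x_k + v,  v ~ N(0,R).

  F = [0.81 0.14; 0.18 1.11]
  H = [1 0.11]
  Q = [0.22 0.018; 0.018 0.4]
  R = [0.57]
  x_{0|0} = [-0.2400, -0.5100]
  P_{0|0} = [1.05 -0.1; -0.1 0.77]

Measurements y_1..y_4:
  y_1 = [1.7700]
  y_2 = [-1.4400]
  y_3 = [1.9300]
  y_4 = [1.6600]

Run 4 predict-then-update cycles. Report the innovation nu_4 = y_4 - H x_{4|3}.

step 1: x^-=[-0.2658, -0.6093]  P^-=[0.9013 0.1983; 0.1983 1.3428]  S=[1.5312]  K=[0.6029; 0.2260]  nu=[2.1028]  x^+=[1.0020, -0.1341]  P^+=[0.3448 -0.0103; -0.0103 1.2646]
step 2: x^-=[0.7928, 0.0315]  P^-=[0.4687 0.2553; 0.2553 1.9651]  S=[1.1186]  K=[0.4441; 0.4215]  nu=[-2.2363]  x^+=[-0.2003, -0.9110]  P^+=[0.2481 0.0459; 0.0459 1.7665]
step 3: x^-=[-0.2897, -1.0472]  P^-=[0.4278 0.3711; 0.3711 2.6028]  S=[1.1109]  K=[0.4218; 0.5918]  nu=[2.3349]  x^+=[0.6952, 0.3345]  P^+=[0.2301 0.0938; 0.0938 2.2138]
step 4: x^-=[0.6099, 0.4965]  P^-=[0.4356 0.4823; 0.4823 3.1725]  S=[1.1501]  K=[0.4249; 0.7227]  nu=[0.9955]  x^+=[1.0329, 1.2159]  P^+=[0.2280 0.1291; 0.1291 2.5718]

innov = [0.9955]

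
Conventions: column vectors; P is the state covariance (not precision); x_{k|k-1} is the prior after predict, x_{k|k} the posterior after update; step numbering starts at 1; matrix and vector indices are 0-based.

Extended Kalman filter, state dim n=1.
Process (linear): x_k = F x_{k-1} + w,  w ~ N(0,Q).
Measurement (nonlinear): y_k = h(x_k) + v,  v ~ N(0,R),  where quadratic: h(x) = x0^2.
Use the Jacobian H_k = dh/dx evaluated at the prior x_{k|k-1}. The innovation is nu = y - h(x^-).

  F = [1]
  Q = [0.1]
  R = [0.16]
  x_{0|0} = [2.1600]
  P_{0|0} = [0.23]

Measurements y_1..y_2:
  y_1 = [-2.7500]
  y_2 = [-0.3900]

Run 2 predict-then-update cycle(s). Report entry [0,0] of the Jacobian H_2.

H_jac[0,0] = 0.9738

step 1: x^-=[2.1600]  P^-=[0.3300]  H_jac=[4.3200]  S=[6.3186]  K=[0.2256]  nu=[-7.4156]  x^+=[0.4869]  P^+=[0.0084]
step 2: x^-=[0.4869]  P^-=[0.1084]  H_jac=[0.9738]  S=[0.2627]  K=[0.4016]  nu=[-0.6271]  x^+=[0.2351]  P^+=[0.0660]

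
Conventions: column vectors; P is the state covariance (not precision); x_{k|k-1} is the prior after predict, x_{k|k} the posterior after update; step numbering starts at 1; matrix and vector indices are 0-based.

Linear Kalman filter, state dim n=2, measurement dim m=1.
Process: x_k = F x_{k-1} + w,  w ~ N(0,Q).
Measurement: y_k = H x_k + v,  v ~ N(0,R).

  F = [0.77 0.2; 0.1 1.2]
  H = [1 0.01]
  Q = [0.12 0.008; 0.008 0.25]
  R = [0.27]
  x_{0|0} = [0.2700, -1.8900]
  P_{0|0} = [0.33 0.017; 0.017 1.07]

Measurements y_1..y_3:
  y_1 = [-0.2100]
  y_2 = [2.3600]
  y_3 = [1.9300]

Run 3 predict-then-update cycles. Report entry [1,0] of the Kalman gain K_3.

K[1,0] = 1.2061

step 1: x^-=[-0.1701, -2.2410]  P^-=[0.3637 0.3063; 0.3063 1.7982]  S=[0.6400]  K=[0.5731; 0.5066]  nu=[-0.0175]  x^+=[-0.1801, -2.2499]  P^+=[0.1535 0.1204; 0.1204 1.6339]
step 2: x^-=[-0.5887, -2.7178]  P^-=[0.3135 0.5257; 0.5257 2.6333]  S=[0.5943]  K=[0.5364; 0.9289]  nu=[2.9758]  x^+=[1.0075, 0.0464]  P^+=[0.1425 0.2296; 0.2296 2.1205]
step 3: x^-=[0.7850, 0.1564]  P^-=[0.3600 0.7446; 0.7446 3.3601]  S=[0.6453]  K=[0.5695; 1.2061]  nu=[1.1434]  x^+=[1.4362, 1.5355]  P^+=[0.1508 0.3014; 0.3014 2.4215]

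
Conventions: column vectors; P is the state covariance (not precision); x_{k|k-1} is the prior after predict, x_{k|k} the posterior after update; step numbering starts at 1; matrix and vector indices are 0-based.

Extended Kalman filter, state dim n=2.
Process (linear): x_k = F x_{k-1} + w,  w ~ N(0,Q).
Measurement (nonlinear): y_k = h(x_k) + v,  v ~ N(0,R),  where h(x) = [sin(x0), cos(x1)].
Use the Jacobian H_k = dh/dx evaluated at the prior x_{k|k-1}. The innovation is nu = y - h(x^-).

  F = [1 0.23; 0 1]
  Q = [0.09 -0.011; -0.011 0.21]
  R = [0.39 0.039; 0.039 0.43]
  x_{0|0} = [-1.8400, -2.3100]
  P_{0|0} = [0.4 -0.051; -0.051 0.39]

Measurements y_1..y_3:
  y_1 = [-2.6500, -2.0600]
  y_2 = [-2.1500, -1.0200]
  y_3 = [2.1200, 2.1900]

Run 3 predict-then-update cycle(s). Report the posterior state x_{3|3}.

x_post = [-3.4177, -2.3735]

step 1: x^-=[-2.3713, -2.3100]  P^-=[0.4872 0.0277; 0.0277 0.6000]  H_jac=[-0.7177 0.0000; 0.0000 0.7390]  S=[0.6409 0.0243; 0.0243 0.7577]  K=[-0.5472 0.0446; -0.0533 0.5869]  nu=[-1.9537, -1.3863]  x^+=[-1.3640, -3.0196]  P^+=[0.2949 -0.0029; -0.0029 0.3387]
step 2: x^-=[-2.0585, -3.0196]  P^-=[0.4015 0.0640; 0.0640 0.5487]  H_jac=[-0.4686 0.0000; 0.0000 0.1217]  S=[0.4782 0.0354; 0.0354 0.4381]  K=[-0.3972 0.0498; -0.0744 0.1584]  nu=[-1.2666, -0.0274]  x^+=[-1.5569, -2.9297]  P^+=[0.3264 0.0487; 0.0487 0.5359]
step 3: x^-=[-2.2307, -2.9297]  P^-=[0.4671 0.1610; 0.1610 0.7459]  H_jac=[-0.6130 0.0000; 0.0000 0.2103]  S=[0.5656 0.0182; 0.0182 0.4630]  K=[-0.5094 0.0932; -0.1857 0.3462]  nu=[2.9101, 3.1676]  x^+=[-3.4177, -2.3735]  P^+=[0.3181 0.0961; 0.0961 0.6733]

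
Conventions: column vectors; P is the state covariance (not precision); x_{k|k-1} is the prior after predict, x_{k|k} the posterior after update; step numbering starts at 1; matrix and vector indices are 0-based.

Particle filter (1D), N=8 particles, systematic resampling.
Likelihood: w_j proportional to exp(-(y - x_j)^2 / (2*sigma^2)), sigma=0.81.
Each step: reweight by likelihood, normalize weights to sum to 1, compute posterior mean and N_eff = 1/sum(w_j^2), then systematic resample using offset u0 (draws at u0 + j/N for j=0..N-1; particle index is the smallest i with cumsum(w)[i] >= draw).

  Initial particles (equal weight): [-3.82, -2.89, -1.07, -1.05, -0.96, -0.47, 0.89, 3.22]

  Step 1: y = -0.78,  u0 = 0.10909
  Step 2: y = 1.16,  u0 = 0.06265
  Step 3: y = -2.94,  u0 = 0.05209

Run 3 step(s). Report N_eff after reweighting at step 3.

N_eff = 1.2879

step 1: w=[0.0002, 0.0085, 0.2379, 0.2399, 0.2474, 0.2357, 0.0303, 0.0000]  mean=-0.8533  Neff=4.3116  idx=[2, 2, 3, 3, 4, 5, 5, 6]
step 2: w=[0.0169, 0.0169, 0.0181, 0.0181, 0.0244, 0.0988, 0.0988, 0.7080]  mean=0.4396  Neff=1.9135  idx=[3, 5, 7, 7, 7, 7, 7, 7]
step 3: w=[0.8720, 0.1269, 0.0002, 0.0002, 0.0002, 0.0002, 0.0002, 0.0002]  mean=-0.9742  Neff=1.2879  idx=[0, 0, 0, 0, 0, 0, 0, 1]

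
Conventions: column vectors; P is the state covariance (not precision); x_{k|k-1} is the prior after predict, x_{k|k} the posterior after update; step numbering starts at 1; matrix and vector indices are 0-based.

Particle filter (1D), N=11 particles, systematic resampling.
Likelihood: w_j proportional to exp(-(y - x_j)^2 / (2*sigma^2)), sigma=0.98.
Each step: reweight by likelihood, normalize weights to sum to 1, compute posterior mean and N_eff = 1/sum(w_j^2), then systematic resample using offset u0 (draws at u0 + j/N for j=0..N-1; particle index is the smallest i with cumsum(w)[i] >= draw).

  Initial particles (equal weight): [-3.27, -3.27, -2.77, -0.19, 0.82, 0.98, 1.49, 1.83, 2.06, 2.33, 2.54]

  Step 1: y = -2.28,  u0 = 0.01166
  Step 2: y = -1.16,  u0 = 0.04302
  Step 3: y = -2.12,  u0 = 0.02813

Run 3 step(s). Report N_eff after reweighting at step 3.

N_eff = 10.6339

step 1: w=[0.2732, 0.2732, 0.4016, 0.0468, 0.0031, 0.0018, 0.0003, 0.0001, 0.0000, 0.0000, 0.0000]  mean=-2.9030  Neff=3.1977  idx=[0, 0, 0, 1, 1, 1, 2, 2, 2, 2, 2]
step 2: w=[0.0522, 0.0522, 0.0522, 0.0522, 0.0522, 0.0522, 0.1374, 0.1374, 0.1374, 0.1374, 0.1374]  mean=-2.9265  Neff=9.0319  idx=[0, 2, 4, 6, 6, 7, 8, 8, 9, 9, 10]
step 3: w=[0.0634, 0.0634, 0.0634, 0.1012, 0.1012, 0.1012, 0.1012, 0.1012, 0.1012, 0.1012, 0.1012]  mean=-2.8650  Neff=10.6339  idx=[0, 1, 3, 4, 4, 5, 6, 7, 8, 9, 10]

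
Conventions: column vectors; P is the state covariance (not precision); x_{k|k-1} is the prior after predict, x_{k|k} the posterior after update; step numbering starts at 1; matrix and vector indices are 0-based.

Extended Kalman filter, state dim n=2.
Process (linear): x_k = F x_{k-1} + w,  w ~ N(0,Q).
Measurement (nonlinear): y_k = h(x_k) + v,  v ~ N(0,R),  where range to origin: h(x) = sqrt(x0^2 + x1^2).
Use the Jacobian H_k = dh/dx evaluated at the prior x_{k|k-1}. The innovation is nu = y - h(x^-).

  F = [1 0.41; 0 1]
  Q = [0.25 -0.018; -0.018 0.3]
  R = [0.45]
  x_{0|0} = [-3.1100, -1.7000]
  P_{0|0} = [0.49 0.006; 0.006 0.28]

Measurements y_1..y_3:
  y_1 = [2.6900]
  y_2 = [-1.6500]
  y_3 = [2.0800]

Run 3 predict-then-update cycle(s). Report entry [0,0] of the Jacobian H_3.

H_jac[0,0] = -0.7662

step 1: x^-=[-3.8070, -1.7000]  P^-=[0.7920 0.1028; 0.1028 0.5800]  H_jac=[-0.9131 -0.4077]  S=[1.2833]  K=[-0.5962; -0.2574]  nu=[-1.4793]  x^+=[-2.9251, -1.3192]  P^+=[0.3359 -0.0942; -0.0942 0.4950]
step 2: x^-=[-3.4659, -1.3192]  P^-=[0.5919 0.0908; 0.0908 0.7950]  H_jac=[-0.9346 -0.3557]  S=[1.1279]  K=[-0.5190; -0.3259]  nu=[-5.3585]  x^+=[-0.6846, 0.4273]  P^+=[0.2880 -0.1000; -0.1000 0.6751]
step 3: x^-=[-0.5094, 0.4273]  P^-=[0.5695 0.1588; 0.1588 0.9751]  H_jac=[-0.7662 0.6427]  S=[1.0307]  K=[-0.3243; 0.4900]  nu=[1.4151]  x^+=[-0.9684, 1.1207]  P^+=[0.4611 0.3226; 0.3226 0.7277]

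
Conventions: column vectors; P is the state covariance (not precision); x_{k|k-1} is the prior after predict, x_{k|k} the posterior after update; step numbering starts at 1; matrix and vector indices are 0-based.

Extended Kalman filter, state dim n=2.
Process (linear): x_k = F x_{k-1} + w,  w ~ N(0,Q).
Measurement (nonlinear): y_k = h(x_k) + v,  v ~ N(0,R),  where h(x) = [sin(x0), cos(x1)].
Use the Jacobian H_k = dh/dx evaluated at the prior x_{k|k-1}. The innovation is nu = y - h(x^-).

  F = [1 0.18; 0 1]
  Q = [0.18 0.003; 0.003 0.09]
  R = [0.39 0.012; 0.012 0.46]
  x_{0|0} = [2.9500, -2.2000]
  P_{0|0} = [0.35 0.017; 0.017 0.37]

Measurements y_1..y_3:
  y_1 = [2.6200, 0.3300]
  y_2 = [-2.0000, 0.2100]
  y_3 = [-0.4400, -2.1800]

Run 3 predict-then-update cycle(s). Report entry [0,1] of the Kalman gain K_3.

step 1: x^-=[2.5540, -2.2000]  P^-=[0.5481 0.0866; 0.0866 0.4600]  H_jac=[-0.8323 0.0000; 0.0000 0.8085]  S=[0.7697 -0.0463; -0.0463 0.7607]  K=[-0.5893 0.0562; -0.0645 0.4850]  nu=[2.0656, 0.9185]  x^+=[1.3883, -1.8877]  P^+=[0.2753 0.0232; 0.0232 0.2750]
step 2: x^-=[1.0485, -1.8877]  P^-=[0.4726 0.0757; 0.0757 0.3650]  H_jac=[0.4989 0.0000; 0.0000 0.9502]  S=[0.5076 0.0479; 0.0479 0.7895]  K=[0.4585 0.0633; 0.0332 0.4372]  nu=[-2.8667, 0.5217]  x^+=[-0.2328, -1.7547]  P^+=[0.3600 0.0364; 0.0364 0.2121]
step 3: x^-=[-0.5487, -1.7547]  P^-=[0.5599 0.0776; 0.0776 0.3021]  H_jac=[0.8532 0.0000; 0.0000 0.9831]  S=[0.7976 0.0771; 0.0771 0.7520]  K=[0.5951 0.0405; 0.0453 0.3903]  nu=[0.0815, -1.9971]  x^+=[-0.5809, -2.5305]  P^+=[0.2726 0.0262; 0.0262 0.1832]

K[0,1] = 0.0405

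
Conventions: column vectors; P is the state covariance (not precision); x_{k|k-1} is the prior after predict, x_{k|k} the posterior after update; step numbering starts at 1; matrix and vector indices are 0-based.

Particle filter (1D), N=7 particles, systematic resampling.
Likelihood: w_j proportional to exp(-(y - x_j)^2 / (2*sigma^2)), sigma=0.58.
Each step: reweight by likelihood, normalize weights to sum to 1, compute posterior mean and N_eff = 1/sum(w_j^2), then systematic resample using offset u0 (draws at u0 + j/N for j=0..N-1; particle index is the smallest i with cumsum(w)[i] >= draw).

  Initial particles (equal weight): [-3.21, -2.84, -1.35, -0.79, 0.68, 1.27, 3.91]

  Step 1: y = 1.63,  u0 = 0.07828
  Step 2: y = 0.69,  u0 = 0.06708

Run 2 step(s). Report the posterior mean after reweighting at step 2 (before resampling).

post_mean = 1.0356

step 1: w=[0.0000, 0.0000, 0.0000, 0.0002, 0.2406, 0.7589, 0.0004]  mean=1.1288  Neff=1.5779  idx=[4, 4, 5, 5, 5, 5, 5]
step 2: w=[0.1987, 0.1987, 0.1205, 0.1205, 0.1205, 0.1205, 0.1205]  mean=1.0356  Neff=6.5970  idx=[0, 1, 1, 2, 4, 5, 6]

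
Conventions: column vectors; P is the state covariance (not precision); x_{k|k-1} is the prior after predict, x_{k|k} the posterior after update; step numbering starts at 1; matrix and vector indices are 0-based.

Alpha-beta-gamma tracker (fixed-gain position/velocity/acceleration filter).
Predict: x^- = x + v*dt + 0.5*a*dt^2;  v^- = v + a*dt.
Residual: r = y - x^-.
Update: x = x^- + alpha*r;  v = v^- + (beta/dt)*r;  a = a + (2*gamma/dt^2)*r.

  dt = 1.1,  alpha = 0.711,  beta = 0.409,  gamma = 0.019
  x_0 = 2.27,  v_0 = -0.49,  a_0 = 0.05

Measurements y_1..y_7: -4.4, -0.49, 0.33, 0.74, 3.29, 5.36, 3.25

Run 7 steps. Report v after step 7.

v_post = 0.7515

step 1: x_pred=1.7612  r=-6.1613  x^+=-2.6194  v^+=-2.7259  a^+=-0.1435
step 2: x_pred=-5.7047  r=5.2147  x^+=-1.9970  v^+=-0.9448  a^+=0.0203
step 3: x_pred=-3.0241  r=3.3541  x^+=-0.6393  v^+=0.3246  a^+=0.1256
step 4: x_pred=-0.2063  r=0.9463  x^+=0.4665  v^+=0.8146  a^+=0.1553
step 5: x_pred=1.4566  r=1.8334  x^+=2.7601  v^+=1.6672  a^+=0.2129
step 6: x_pred=4.7228  r=0.6372  x^+=5.1759  v^+=2.1383  a^+=0.2329
step 7: x_pred=7.6689  r=-4.4189  x^+=4.5271  v^+=0.7515  a^+=0.0941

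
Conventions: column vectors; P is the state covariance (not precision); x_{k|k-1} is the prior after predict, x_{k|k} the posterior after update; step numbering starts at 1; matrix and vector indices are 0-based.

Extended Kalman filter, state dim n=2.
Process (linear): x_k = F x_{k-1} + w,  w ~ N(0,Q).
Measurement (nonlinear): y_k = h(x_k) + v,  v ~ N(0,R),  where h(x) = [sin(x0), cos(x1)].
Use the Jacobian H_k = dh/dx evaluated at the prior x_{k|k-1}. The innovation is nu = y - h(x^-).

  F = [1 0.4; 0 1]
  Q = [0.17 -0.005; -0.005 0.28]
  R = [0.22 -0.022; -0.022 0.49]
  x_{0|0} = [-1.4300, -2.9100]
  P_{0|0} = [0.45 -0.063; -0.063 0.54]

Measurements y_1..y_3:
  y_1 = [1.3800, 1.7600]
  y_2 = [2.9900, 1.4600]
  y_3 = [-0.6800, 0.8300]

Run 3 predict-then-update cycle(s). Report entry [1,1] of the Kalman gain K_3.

step 1: x^-=[-2.5940, -2.9100]  P^-=[0.6560 0.1480; 0.1480 0.8200]  H_jac=[-0.8538 0.0000; 0.0000 0.2295]  S=[0.6982 -0.0510; -0.0510 0.5332]  K=[-0.8032 -0.0131; -0.1563 0.3380]  nu=[1.9006, 2.7333]  x^+=[-4.1563, -2.2831]  P^+=[0.2066 0.0490; 0.0490 0.7366]
step 2: x^-=[-5.0696, -2.2831]  P^-=[0.5337 0.3386; 0.3386 1.0166]  H_jac=[0.3496 0.0000; 0.0000 0.7569]  S=[0.2852 0.0676; 0.0676 1.0724]  K=[0.6066 0.2008; 0.2487 0.7018]  nu=[2.0531, 2.1136]  x^+=[-3.3999, -0.2890]  P^+=[0.3690 0.1123; 0.1123 0.4471]
step 3: x^-=[-3.5155, -0.2890]  P^-=[0.7004 0.2862; 0.2862 0.7271]  H_jac=[-0.9309 0.0000; 0.0000 0.2850]  S=[0.8270 -0.0979; -0.0979 0.5491]  K=[-0.7875 0.0081; -0.2834 0.3269]  nu=[-1.0453, -0.1285]  x^+=[-2.6934, -0.0348]  P^+=[0.1863 0.0747; 0.0747 0.5839]

K[1,1] = 0.3269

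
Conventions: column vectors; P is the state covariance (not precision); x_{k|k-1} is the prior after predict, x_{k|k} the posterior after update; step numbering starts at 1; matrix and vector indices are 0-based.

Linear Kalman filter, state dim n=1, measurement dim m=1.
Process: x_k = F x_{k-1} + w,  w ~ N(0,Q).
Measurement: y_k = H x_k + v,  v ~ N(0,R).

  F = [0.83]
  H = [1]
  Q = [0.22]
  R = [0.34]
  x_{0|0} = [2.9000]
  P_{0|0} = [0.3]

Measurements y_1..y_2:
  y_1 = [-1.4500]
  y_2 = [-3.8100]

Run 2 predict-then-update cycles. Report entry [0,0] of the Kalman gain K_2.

K[0,0] = 0.5075

step 1: x^-=[2.4070]  P^-=[0.4267]  S=[0.7667]  K=[0.5565]  nu=[-3.8570]  x^+=[0.2605]  P^+=[0.1892]
step 2: x^-=[0.2162]  P^-=[0.3504]  S=[0.6904]  K=[0.5075]  nu=[-4.0262]  x^+=[-1.8271]  P^+=[0.1725]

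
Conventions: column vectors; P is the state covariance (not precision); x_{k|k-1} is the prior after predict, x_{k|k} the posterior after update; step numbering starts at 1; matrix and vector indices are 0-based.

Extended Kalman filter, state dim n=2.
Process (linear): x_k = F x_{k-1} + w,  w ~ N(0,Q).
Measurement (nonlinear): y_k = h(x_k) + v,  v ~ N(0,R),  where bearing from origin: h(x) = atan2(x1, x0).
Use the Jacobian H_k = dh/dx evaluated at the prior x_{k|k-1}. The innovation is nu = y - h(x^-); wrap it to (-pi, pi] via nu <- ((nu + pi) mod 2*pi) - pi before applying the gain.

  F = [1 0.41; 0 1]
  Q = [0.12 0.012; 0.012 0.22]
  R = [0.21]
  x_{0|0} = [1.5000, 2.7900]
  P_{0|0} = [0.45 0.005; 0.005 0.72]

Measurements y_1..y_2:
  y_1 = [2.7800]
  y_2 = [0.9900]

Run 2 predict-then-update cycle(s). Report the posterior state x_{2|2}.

x_post = [3.4797, 3.7122]

step 1: x^-=[2.6439, 2.7900]  P^-=[0.6951 0.3122; 0.3122 0.9400]  H_jac=[-0.1888 0.1790]  S=[0.2438]  K=[-0.3093; 0.4482]  nu=[1.9677]  x^+=[2.0353, 3.6719]  P^+=[0.6718 0.3460; 0.3460 0.8910]
step 2: x^-=[3.5408, 3.6719]  P^-=[1.2253 0.7233; 0.7233 1.1110]  H_jac=[-0.1411 0.1361]  S=[0.2272]  K=[-0.3278; 0.2162]  nu=[0.1864]  x^+=[3.4797, 3.7122]  P^+=[1.2009 0.7394; 0.7394 1.1004]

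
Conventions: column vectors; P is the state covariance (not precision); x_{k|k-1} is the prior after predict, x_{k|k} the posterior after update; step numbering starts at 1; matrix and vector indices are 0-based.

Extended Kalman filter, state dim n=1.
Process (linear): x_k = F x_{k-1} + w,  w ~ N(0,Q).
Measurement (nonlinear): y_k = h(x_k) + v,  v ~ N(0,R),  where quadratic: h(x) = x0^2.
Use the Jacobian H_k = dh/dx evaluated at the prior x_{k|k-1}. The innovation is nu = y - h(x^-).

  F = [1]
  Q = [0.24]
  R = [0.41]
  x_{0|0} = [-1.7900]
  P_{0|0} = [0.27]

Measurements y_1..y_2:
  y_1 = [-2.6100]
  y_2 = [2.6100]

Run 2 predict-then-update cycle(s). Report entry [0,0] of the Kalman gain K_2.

K[0,0] = -0.2922

step 1: x^-=[-1.7900]  P^-=[0.5100]  H_jac=[-3.5800]  S=[6.9464]  K=[-0.2628]  nu=[-5.8141]  x^+=[-0.2618]  P^+=[0.0301]
step 2: x^-=[-0.2618]  P^-=[0.2701]  H_jac=[-0.5236]  S=[0.4841]  K=[-0.2922]  nu=[2.5415]  x^+=[-1.0044]  P^+=[0.2288]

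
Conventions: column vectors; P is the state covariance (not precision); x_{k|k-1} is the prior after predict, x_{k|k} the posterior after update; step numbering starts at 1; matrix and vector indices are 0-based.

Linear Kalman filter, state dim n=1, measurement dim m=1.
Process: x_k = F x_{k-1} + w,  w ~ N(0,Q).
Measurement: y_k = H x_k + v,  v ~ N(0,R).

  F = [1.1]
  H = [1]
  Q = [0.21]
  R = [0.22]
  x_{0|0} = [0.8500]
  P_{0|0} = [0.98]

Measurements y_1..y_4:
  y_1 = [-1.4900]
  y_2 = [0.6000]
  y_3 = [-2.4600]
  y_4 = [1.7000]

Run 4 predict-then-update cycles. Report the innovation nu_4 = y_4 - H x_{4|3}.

step 1: x^-=[0.9350]  P^-=[1.3958]  S=[1.6158]  K=[0.8638]  nu=[-2.4250]  x^+=[-1.1598]  P^+=[0.1900]
step 2: x^-=[-1.2758]  P^-=[0.4400]  S=[0.6600]  K=[0.6666]  nu=[1.8758]  x^+=[-0.0253]  P^+=[0.1467]
step 3: x^-=[-0.0278]  P^-=[0.3875]  S=[0.6075]  K=[0.6378]  nu=[-2.4322]  x^+=[-1.5792]  P^+=[0.1403]
step 4: x^-=[-1.7371]  P^-=[0.3798]  S=[0.5998]  K=[0.6332]  nu=[3.4371]  x^+=[0.4393]  P^+=[0.1393]

innov = [3.4371]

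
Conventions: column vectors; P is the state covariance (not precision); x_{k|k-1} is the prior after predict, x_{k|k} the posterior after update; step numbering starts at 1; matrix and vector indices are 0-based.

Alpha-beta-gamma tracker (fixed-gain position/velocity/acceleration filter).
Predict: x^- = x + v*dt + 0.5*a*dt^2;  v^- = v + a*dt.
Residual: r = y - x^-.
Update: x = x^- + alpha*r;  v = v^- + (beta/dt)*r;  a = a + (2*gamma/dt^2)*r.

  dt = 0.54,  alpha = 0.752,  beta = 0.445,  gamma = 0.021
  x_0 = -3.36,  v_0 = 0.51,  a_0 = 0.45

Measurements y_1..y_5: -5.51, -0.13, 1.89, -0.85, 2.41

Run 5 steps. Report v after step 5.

v_post = 2.4617

step 1: x_pred=-3.0190  r=-2.4910  x^+=-4.8922  v^+=-1.2998  a^+=0.0912
step 2: x_pred=-5.5808  r=5.4508  x^+=-1.4818  v^+=3.2413  a^+=0.8763
step 3: x_pred=0.3963  r=1.4937  x^+=1.5196  v^+=4.9455  a^+=1.0915
step 4: x_pred=4.3493  r=-5.1993  x^+=0.4394  v^+=1.2503  a^+=0.3426
step 5: x_pred=1.1645  r=1.2455  x^+=2.1011  v^+=2.4617  a^+=0.5220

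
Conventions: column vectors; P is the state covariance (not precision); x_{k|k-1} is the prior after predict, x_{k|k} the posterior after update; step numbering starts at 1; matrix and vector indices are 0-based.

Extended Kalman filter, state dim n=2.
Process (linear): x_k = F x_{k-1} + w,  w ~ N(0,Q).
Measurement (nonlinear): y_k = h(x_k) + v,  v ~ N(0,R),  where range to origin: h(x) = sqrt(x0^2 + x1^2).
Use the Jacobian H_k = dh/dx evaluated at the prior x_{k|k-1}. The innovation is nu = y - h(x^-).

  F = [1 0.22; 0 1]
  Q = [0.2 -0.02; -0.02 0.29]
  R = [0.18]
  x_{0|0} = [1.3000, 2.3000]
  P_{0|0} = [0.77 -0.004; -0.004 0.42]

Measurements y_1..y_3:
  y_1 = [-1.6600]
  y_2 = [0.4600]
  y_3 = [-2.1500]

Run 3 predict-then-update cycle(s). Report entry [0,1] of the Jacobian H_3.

H_jac[0,1] = -0.4903

step 1: x^-=[1.8060, 2.3000]  P^-=[0.9886 0.0684; 0.0684 0.7100]  H_jac=[0.6176 0.7865]  S=[1.0627]  K=[0.6251; 0.5652]  nu=[-4.5843]  x^+=[-1.0598, -0.2912]  P^+=[0.5733 -0.3071; -0.3071 0.3705]
step 2: x^-=[-1.1238, -0.2912]  P^-=[0.6561 -0.2456; -0.2456 0.6605]  H_jac=[-0.9680 -0.2508]  S=[0.7171]  K=[-0.7998; 0.1005]  nu=[-0.7009]  x^+=[-0.5632, -0.3616]  P^+=[0.1974 -0.1879; -0.1879 0.6532]
step 3: x^-=[-0.6428, -0.3616]  P^-=[0.3463 -0.0642; -0.0642 0.9432]  H_jac=[-0.8715 -0.4903]  S=[0.6149]  K=[-0.4396; -0.6611]  nu=[-2.8875]  x^+=[0.6267, 1.5472]  P^+=[0.2275 -0.2429; -0.2429 0.6745]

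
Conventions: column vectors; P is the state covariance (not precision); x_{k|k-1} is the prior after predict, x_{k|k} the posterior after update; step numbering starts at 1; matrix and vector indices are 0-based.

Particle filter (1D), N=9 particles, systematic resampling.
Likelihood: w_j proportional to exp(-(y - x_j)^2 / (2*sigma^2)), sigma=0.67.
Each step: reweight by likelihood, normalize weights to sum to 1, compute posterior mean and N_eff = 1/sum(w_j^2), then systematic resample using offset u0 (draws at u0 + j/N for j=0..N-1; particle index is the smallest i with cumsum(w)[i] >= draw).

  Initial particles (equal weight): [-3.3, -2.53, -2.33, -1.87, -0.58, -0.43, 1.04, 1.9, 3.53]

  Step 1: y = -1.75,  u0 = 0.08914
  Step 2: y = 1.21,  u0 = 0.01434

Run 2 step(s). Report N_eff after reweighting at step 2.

step 1: w=[0.0264, 0.1946, 0.2634, 0.3771, 0.0834, 0.0550, 0.0001, 0.0000, 0.0000]  mean=-1.9703  Neff=3.8440  idx=[1, 1, 2, 2, 3, 3, 3, 4, 5]
step 2: w=[0.0000, 0.0000, 0.0000, 0.0000, 0.0003, 0.0003, 0.0003, 0.3602, 0.6388]  mean=-0.4855  Neff=1.8594  idx=[7, 7, 7, 7, 8, 8, 8, 8, 8]

N_eff = 1.8594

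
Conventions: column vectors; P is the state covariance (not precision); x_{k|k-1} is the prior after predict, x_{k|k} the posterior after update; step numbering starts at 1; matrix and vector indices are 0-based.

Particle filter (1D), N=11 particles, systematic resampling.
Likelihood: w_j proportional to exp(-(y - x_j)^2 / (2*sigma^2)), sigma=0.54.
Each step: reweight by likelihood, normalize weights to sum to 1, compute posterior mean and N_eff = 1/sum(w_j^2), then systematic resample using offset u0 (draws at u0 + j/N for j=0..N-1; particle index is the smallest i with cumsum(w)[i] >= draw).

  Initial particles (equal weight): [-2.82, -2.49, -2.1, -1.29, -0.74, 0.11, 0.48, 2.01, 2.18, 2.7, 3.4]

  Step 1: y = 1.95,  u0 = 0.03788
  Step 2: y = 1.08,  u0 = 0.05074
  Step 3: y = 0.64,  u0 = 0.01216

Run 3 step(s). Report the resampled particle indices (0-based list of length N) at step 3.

resampled_idx = [0, 0, 1, 2, 3, 4, 4, 5, 6, 7, 9]

step 1: w=[0.0000, 0.0000, 0.0000, 0.0000, 0.0000, 0.0013, 0.0105, 0.4242, 0.3898, 0.1627, 0.0116]  mean=2.1861  Neff=2.7890  idx=[7, 7, 7, 7, 7, 8, 8, 8, 8, 9, 9]
step 2: w=[0.1368, 0.1368, 0.1368, 0.1368, 0.1368, 0.0757, 0.0757, 0.0757, 0.0757, 0.0067, 0.0067]  mean=2.0707  Neff=8.5809  idx=[0, 1, 1, 2, 3, 3, 4, 5, 6, 7, 8]
step 3: w=[0.1148, 0.1148, 0.1148, 0.1148, 0.1148, 0.1148, 0.1148, 0.0491, 0.0491, 0.0491, 0.0491]  mean=2.0434  Neff=9.8160  idx=[0, 0, 1, 2, 3, 4, 4, 5, 6, 7, 9]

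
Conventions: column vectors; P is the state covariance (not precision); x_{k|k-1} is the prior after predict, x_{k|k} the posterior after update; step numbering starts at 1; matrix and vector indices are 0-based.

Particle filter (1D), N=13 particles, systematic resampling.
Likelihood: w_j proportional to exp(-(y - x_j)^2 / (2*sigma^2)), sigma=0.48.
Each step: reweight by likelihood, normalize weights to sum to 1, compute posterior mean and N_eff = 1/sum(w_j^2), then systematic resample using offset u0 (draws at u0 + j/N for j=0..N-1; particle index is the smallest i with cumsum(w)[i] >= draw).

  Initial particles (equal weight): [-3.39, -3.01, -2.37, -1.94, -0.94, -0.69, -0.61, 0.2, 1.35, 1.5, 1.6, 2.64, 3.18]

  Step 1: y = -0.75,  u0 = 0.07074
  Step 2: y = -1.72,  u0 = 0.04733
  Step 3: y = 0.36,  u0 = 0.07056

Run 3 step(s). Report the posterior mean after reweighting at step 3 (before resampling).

step 1: w=[0.0000, 0.0000, 0.0011, 0.0151, 0.3016, 0.3236, 0.3126, 0.0460, 0.0000, 0.0000, 0.0000, 0.0000, 0.0000]  mean=-0.7201  Neff=3.3815  idx=[4, 4, 4, 4, 5, 5, 5, 5, 6, 6, 6, 6, 7]
step 2: w=[0.1531, 0.1531, 0.1531, 0.1531, 0.0573, 0.0573, 0.0573, 0.0573, 0.0395, 0.0395, 0.0395, 0.0395, 0.0002]  mean=-0.8302  Neff=8.8394  idx=[0, 0, 1, 1, 2, 2, 3, 3, 4, 6, 7, 9, 11]
step 3: w=[0.0346, 0.0346, 0.0346, 0.0346, 0.0346, 0.0346, 0.0346, 0.0346, 0.1238, 0.1238, 0.1238, 0.1758, 0.1758]  mean=-0.7311  Neff=8.5163  idx=[2, 4, 6, 8, 8, 9, 10, 10, 11, 11, 12, 12, 12]

post_mean = -0.7311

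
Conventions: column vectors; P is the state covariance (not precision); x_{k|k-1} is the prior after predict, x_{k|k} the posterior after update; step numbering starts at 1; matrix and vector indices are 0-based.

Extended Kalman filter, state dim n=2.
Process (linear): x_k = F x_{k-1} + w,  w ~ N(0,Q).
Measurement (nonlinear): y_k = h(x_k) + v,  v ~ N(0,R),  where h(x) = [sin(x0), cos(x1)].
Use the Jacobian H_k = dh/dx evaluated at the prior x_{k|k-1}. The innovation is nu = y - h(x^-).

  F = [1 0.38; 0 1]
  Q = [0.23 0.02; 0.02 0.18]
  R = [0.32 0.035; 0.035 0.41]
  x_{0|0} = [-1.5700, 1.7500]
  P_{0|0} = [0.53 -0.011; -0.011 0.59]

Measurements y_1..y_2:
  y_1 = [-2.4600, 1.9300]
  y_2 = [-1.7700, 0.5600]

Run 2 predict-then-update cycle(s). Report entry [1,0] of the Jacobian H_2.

step 1: x^-=[-0.9050, 1.7500]  P^-=[0.8368 0.2332; 0.2332 0.7700]  H_jac=[0.6177 0.0000; 0.0000 -0.9840]  S=[0.6393 -0.1067; -0.1067 1.1555]  K=[0.7876 -0.1258; 0.1177 -0.6448]  nu=[-1.6736, 2.1082]  x^+=[-2.4883, 0.1937]  P^+=[0.4009 0.0244; 0.0244 0.2645]
step 2: x^-=[-2.4147, 0.1937]  P^-=[0.6876 0.1449; 0.1449 0.4445]  H_jac=[-0.7473 0.0000; 0.0000 -0.1924]  S=[0.7040 0.0558; 0.0558 0.4265]  K=[-0.7323 0.0305; -0.1394 -0.1823]  nu=[-1.1055, -0.4213]  x^+=[-1.6180, 0.4245]  P^+=[0.3122 0.0682; 0.0682 0.4138]

H_jac[1,0] = 0.0000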